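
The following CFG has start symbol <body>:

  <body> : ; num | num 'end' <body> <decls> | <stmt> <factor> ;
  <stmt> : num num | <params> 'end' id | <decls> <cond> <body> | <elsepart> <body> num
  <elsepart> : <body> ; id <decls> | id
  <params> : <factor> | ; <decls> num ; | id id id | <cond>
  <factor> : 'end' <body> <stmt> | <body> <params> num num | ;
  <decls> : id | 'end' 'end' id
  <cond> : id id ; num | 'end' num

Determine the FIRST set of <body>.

<body> : ; num contributes {;}.
<body> : num 'end' <body> <decls> contributes {num}.
From <body> : <stmt> <factor> ;: add FIRST(<stmt>) = { 'end', ;, id, num }.
Union: FIRST(<body>) = { 'end', ;, id, num }.

{ 'end', ;, id, num }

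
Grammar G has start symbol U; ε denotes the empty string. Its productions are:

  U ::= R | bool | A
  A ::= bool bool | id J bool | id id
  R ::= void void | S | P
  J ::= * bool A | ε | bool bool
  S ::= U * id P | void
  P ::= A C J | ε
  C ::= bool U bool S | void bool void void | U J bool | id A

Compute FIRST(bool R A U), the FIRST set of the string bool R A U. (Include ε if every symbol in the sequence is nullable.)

bool is a terminal; add {bool} and stop.

{ bool }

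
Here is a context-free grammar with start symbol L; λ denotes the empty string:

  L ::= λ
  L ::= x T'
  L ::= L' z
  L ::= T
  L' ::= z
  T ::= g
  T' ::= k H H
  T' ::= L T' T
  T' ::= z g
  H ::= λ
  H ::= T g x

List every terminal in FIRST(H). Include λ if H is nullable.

{ g, λ }

H ::= λ contributes λ.
From H ::= T g x: add FIRST(T) = { g }.
Union: FIRST(H) = { g, λ }.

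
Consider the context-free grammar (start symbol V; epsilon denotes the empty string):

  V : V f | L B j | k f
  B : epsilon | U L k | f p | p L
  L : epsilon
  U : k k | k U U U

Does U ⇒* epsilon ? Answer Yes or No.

No

Nullable nonterminals: B, L.
No production of U has an RHS whose symbols are all nullable, so U is not nullable.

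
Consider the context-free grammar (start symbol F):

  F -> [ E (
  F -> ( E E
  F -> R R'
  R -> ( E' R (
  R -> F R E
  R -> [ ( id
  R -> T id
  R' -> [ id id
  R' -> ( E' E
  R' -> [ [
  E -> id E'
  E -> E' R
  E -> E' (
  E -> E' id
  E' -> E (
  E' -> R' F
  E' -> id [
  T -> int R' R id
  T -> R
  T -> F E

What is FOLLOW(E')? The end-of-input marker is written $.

{ $, (, [, id, int }

In R -> ( E' R (: add FIRST(R () = { (, [, int }.
In R' -> ( E' E: add FIRST(E) = { (, [, id }.
In E -> id E': E' is at the end, add FOLLOW(E) = { $, (, [, id, int }.
In E -> E' R: add FIRST(R) = { (, [, int }.
In E -> E' (: add FIRST(() = { ( }.
In E -> E' id: add FIRST(id) = { id }.
Union: FOLLOW(E') = { $, (, [, id, int }.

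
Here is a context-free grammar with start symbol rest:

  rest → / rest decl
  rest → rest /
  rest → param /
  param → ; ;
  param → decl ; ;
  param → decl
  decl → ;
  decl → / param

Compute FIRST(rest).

{ /, ; }

rest → / rest decl contributes {/}.
From rest → rest /: add FIRST(rest) = { /, ; }.
From rest → param /: add FIRST(param) = { /, ; }.
Union: FIRST(rest) = { /, ; }.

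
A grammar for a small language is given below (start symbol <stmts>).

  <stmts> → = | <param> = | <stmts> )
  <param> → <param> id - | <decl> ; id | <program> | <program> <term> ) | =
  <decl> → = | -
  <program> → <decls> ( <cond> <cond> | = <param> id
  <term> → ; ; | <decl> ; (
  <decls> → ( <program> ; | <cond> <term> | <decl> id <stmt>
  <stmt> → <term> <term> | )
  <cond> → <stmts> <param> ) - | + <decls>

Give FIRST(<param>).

{ (, +, -, = }

From <param> → <param> id -: add FIRST(<param>) = { (, +, -, = }.
From <param> → <decl> ; id: add FIRST(<decl>) = { -, = }.
From <param> → <program>: add FIRST(<program>) = { (, +, -, = }.
From <param> → <program> <term> ): add FIRST(<program>) = { (, +, -, = }.
<param> → = contributes {=}.
Union: FIRST(<param>) = { (, +, -, = }.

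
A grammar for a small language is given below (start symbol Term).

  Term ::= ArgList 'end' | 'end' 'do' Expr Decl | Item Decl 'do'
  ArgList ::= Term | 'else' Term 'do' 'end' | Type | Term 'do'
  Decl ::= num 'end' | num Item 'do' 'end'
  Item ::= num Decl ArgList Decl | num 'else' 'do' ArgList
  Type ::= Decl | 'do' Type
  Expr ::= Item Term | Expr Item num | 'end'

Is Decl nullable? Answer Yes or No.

No nonterminal in this grammar is nullable.
No production of Decl has an RHS whose symbols are all nullable, so Decl is not nullable.

No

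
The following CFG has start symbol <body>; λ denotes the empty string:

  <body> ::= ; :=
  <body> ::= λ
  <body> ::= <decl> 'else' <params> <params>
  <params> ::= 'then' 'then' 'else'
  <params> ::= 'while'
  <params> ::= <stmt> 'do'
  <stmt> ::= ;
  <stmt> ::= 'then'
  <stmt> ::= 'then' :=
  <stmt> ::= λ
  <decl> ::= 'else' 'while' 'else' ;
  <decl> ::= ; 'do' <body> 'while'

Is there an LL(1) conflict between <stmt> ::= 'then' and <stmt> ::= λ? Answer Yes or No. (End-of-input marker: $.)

No

FIRST('then') = { 'then' } and FIRST(λ) = { λ }.
The second is nullable but FOLLOW(<stmt>) = { 'do' } is disjoint from FIRST of the first.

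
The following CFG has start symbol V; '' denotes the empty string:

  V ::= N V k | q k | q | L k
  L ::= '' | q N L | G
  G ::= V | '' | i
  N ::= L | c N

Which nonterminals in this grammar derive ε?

Directly nullable (have an ''-production): L, G.
N ::= L with every symbol nullable, so N is nullable.
No other nonterminal has a production whose RHS symbols are all nullable.

{ G, L, N }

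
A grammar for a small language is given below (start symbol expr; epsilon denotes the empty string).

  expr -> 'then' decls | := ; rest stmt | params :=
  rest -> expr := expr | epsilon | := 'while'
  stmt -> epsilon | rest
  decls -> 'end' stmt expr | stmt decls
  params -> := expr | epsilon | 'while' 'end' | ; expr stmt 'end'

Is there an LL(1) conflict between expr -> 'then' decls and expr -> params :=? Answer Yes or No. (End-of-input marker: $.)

FIRST('then' decls) = { 'then' } and FIRST(params :=) = { 'while', :=, ; }.
The FIRST sets are disjoint and neither alternative is nullable — no conflict.

No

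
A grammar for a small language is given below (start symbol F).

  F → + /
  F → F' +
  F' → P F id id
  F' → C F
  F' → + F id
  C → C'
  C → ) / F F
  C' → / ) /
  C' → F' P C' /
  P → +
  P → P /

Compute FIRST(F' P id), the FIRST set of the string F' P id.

Add FIRST(F') = { ), +, / }; F' is not nullable, stop.

{ ), +, / }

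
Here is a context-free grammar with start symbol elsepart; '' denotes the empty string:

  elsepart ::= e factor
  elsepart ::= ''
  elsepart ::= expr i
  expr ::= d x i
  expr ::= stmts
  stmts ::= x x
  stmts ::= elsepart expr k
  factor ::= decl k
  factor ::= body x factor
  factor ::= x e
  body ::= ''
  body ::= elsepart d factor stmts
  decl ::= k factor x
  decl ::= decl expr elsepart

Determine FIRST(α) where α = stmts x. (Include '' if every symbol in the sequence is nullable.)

Add FIRST(stmts) = { d, e, x }; stmts is not nullable, stop.

{ d, e, x }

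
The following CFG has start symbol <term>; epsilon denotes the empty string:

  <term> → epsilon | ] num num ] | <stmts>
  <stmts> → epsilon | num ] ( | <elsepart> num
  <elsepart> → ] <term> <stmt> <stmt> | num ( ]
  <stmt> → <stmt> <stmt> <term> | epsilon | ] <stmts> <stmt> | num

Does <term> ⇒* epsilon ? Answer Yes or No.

Yes

<term> has an epsilon-production, so <term> ⇒ epsilon.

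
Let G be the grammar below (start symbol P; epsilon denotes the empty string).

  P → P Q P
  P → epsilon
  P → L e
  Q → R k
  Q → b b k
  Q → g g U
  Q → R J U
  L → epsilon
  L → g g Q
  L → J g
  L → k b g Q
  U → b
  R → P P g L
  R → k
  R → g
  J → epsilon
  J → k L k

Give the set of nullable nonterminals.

Directly nullable (have an epsilon-production): P, L, J.
No other nonterminal has a production whose RHS symbols are all nullable.

{ J, L, P }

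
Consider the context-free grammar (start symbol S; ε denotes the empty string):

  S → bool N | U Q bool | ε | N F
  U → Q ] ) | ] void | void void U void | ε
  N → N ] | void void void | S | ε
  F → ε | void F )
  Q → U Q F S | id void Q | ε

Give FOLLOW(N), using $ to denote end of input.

In S → bool N: N is at the end, add FOLLOW(S) = { $, ], bool, id, void }.
In S → N F: add FIRST(F)\{ε} = { void }.
  Since F is nullable, also add FOLLOW(S) = { $, ], bool, id, void }.
In N → N ]: add FIRST(]) = { ] }.
Union: FOLLOW(N) = { $, ], bool, id, void }.

{ $, ], bool, id, void }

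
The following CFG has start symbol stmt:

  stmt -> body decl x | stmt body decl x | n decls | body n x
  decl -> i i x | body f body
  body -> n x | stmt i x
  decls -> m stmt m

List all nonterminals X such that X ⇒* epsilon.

No nonterminal has an empty production or an RHS whose symbols are all nullable.

{ } (none)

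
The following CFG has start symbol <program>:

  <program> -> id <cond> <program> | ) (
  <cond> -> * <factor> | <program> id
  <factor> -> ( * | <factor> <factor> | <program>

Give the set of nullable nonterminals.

No nonterminal has an empty production or an RHS whose symbols are all nullable.

{ } (none)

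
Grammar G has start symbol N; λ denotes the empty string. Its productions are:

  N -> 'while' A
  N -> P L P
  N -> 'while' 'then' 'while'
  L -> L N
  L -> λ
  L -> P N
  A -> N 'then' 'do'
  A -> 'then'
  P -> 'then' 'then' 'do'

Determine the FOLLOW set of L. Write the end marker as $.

In N -> P L P: add FIRST(P) = { 'then' }.
In L -> L N: add FIRST(N) = { 'then', 'while' }.
Union: FOLLOW(L) = { 'then', 'while' }.

{ 'then', 'while' }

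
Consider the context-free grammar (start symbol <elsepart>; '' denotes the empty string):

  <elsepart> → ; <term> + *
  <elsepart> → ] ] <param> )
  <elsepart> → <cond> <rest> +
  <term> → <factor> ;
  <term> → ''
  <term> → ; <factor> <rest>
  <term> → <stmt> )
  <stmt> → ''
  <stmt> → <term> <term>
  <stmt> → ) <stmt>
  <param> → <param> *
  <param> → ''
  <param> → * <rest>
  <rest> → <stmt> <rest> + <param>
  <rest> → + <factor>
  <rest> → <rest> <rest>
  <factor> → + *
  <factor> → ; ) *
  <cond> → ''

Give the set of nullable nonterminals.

Directly nullable (have an ''-production): <term>, <stmt>, <param>, <cond>.
No other nonterminal has a production whose RHS symbols are all nullable.

{ <cond>, <param>, <stmt>, <term> }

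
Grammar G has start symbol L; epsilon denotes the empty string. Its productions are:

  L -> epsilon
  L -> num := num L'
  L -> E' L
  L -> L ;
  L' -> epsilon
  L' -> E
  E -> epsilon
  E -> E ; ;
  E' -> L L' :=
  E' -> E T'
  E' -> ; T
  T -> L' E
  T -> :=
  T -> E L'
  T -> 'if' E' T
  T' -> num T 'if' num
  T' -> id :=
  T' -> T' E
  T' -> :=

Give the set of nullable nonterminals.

{ E, L, L', T }

Directly nullable (have an epsilon-production): L, L', E.
T -> L' E with every symbol nullable, so T is nullable.
No other nonterminal has a production whose RHS symbols are all nullable.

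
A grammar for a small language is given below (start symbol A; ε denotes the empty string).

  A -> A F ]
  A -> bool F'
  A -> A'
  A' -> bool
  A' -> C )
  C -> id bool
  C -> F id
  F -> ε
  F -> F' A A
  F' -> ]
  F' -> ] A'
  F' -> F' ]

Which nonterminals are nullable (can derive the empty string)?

{ F }

Directly nullable (have an ε-production): F.
No other nonterminal has a production whose RHS symbols are all nullable.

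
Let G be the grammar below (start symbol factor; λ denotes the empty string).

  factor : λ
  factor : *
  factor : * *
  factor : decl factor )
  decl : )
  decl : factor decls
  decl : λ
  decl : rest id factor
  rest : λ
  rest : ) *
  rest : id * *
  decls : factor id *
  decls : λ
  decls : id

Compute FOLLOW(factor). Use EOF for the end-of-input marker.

{ EOF, ), *, id }

factor is the start symbol, so EOF ∈ FOLLOW(factor).
In factor : decl factor ): add FIRST()) = { ) }.
In decl : factor decls: add FIRST(decls)\{λ} = { ), *, id }.
  Since decls is nullable, also add FOLLOW(decl) = { ), *, id }.
In decl : rest id factor: factor is at the end, add FOLLOW(decl) = { ), *, id }.
In decls : factor id *: add FIRST(id *) = { id }.
Union: FOLLOW(factor) = { EOF, ), *, id }.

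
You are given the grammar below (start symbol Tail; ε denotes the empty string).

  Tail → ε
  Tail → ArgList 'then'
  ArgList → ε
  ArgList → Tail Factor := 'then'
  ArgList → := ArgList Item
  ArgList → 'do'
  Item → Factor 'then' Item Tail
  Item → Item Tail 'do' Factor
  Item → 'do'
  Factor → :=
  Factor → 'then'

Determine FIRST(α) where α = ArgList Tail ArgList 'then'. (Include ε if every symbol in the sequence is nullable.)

Add FIRST(ArgList)\{ε} = { 'do', 'then', := }; ArgList is nullable, continue.
Add FIRST(Tail)\{ε} = { 'do', 'then', := }; Tail is nullable, continue.
Add FIRST(ArgList)\{ε} = { 'do', 'then', := }; ArgList is nullable, continue.
'then' is a terminal; add {'then'} and stop.

{ 'do', 'then', := }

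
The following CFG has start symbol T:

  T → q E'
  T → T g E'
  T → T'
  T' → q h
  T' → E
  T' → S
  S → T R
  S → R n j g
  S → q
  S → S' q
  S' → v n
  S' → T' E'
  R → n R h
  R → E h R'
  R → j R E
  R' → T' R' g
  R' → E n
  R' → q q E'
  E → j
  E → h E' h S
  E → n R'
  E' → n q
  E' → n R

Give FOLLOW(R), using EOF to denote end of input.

In S → T R: R is at the end, add FOLLOW(S) = { EOF, g, h, j, n, q, v }.
In S → R n j g: add FIRST(n j g) = { n }.
In R → n R h: add FIRST(h) = { h }.
In R → j R E: add FIRST(E) = { h, j, n }.
In E' → n R: R is at the end, add FOLLOW(E') = { EOF, g, h, j, n, q, v }.
Union: FOLLOW(R) = { EOF, g, h, j, n, q, v }.

{ EOF, g, h, j, n, q, v }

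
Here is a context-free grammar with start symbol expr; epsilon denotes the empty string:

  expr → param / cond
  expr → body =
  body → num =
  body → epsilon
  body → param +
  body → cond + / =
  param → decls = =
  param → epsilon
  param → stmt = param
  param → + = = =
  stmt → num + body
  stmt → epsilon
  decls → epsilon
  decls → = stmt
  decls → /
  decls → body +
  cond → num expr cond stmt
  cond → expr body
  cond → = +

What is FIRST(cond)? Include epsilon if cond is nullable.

{ +, /, =, num }

cond → num expr cond stmt contributes {num}.
From cond → expr body: add FIRST(expr) = { +, /, =, num }.
cond → = + contributes {=}.
Union: FIRST(cond) = { +, /, =, num }.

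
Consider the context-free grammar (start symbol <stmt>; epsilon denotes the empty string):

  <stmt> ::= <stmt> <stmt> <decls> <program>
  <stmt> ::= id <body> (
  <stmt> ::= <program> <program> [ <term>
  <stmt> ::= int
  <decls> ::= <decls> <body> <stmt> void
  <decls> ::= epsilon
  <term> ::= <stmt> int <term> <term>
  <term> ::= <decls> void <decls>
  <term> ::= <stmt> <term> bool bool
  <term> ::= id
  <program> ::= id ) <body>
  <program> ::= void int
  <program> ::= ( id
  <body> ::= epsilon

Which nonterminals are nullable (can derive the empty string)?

Directly nullable (have an epsilon-production): <decls>, <body>.
No other nonterminal has a production whose RHS symbols are all nullable.

{ <body>, <decls> }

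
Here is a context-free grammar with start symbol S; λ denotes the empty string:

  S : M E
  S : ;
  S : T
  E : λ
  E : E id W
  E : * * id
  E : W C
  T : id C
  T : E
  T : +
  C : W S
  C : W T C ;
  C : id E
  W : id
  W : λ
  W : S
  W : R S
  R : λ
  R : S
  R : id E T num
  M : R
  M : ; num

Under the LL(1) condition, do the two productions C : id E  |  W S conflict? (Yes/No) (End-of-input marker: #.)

FIRST(id E) = { id } and FIRST(W S) = { *, +, ;, id, λ }.
Both contain id, so the two alternatives are not disjoint — LL(1) conflict.

Yes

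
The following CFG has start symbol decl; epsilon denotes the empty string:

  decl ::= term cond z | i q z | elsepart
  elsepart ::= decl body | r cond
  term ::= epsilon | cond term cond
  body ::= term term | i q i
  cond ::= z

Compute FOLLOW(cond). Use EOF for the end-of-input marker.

In decl ::= term cond z: add FIRST(z) = { z }.
In elsepart ::= r cond: cond is at the end, add FOLLOW(elsepart) = { EOF, i, z }.
In term ::= cond term cond: add FIRST(term cond) = { z }.
In term ::= cond term cond: cond is at the end, add FOLLOW(term) = { EOF, i, z }.
Union: FOLLOW(cond) = { EOF, i, z }.

{ EOF, i, z }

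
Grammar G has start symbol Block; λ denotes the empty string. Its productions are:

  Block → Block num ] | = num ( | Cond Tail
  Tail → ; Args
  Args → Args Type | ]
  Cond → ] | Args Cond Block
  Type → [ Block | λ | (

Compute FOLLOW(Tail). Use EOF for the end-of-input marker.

{ EOF, (, ;, =, [, ], num }

In Block → Cond Tail: Tail is at the end, add FOLLOW(Block) = { EOF, (, ;, =, [, ], num }.
Union: FOLLOW(Tail) = { EOF, (, ;, =, [, ], num }.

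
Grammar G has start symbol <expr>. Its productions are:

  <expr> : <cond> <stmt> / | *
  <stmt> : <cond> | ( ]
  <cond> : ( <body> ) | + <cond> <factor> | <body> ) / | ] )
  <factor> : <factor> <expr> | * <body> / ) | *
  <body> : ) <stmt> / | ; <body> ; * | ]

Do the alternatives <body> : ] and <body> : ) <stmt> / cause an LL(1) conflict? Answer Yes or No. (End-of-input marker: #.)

FIRST(]) = { ] } and FIRST() <stmt> /) = { ) }.
The FIRST sets are disjoint and neither alternative is nullable — no conflict.

No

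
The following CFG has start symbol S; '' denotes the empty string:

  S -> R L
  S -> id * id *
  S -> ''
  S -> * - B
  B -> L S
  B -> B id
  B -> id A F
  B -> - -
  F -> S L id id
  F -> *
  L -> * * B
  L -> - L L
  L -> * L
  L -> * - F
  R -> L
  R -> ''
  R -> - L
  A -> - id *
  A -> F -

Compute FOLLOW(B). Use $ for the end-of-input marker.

In S -> * - B: B is at the end, add FOLLOW(S) = { $, *, -, id }.
In B -> B id: add FIRST(id) = { id }.
In L -> * * B: B is at the end, add FOLLOW(L) = { $, *, -, id }.
Union: FOLLOW(B) = { $, *, -, id }.

{ $, *, -, id }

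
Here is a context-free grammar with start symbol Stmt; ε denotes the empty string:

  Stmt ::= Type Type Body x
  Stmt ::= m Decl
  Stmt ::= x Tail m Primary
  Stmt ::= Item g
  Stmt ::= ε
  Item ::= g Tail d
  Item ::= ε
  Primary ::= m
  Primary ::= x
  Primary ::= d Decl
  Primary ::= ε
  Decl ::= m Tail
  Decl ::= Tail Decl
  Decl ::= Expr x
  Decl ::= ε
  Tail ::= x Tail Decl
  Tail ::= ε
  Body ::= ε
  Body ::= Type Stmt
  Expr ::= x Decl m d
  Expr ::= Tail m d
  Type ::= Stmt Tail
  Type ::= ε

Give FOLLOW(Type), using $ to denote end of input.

{ g, m, x }

In Stmt ::= Type Type Body x: add FIRST(Type Body x) = { g, m, x }.
In Stmt ::= Type Type Body x: add FIRST(Body x) = { g, m, x }.
In Body ::= Type Stmt: add FIRST(Stmt)\{ε} = { g, m, x }.
  Since Stmt is nullable, also add FOLLOW(Body) = { x }.
Union: FOLLOW(Type) = { g, m, x }.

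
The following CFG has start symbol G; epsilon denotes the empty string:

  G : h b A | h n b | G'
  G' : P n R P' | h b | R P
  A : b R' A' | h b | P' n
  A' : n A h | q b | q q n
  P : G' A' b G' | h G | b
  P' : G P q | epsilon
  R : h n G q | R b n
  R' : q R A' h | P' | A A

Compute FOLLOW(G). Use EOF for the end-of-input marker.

{ EOF, b, h, n, q }

G is the start symbol, so EOF ∈ FOLLOW(G).
In P : h G: G is at the end, add FOLLOW(P) = { EOF, b, h, n, q }.
In P' : G P q: add FIRST(P q) = { b, h }.
In R : h n G q: add FIRST(q) = { q }.
Union: FOLLOW(G) = { EOF, b, h, n, q }.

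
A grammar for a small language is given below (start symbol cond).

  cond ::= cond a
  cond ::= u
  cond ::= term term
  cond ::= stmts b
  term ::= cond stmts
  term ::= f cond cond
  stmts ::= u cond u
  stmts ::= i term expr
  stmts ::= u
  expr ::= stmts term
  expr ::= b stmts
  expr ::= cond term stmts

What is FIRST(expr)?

{ b, f, i, u }

From expr ::= stmts term: add FIRST(stmts) = { i, u }.
expr ::= b stmts contributes {b}.
From expr ::= cond term stmts: add FIRST(cond) = { f, i, u }.
Union: FIRST(expr) = { b, f, i, u }.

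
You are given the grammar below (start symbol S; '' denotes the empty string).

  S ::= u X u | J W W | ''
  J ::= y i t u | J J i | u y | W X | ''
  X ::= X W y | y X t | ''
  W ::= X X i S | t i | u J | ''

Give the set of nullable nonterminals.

{ J, S, W, X }

Directly nullable (have an ''-production): S, J, X, W.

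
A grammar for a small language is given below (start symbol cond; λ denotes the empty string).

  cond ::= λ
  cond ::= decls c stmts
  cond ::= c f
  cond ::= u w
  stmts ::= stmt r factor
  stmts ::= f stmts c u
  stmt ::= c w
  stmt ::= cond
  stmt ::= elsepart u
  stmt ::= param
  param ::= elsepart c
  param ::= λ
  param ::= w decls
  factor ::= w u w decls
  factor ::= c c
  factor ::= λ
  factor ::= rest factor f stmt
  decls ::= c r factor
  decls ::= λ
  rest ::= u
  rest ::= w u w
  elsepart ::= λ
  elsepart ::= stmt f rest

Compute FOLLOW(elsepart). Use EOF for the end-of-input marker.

In stmt ::= elsepart u: add FIRST(u) = { u }.
In param ::= elsepart c: add FIRST(c) = { c }.
Union: FOLLOW(elsepart) = { c, u }.

{ c, u }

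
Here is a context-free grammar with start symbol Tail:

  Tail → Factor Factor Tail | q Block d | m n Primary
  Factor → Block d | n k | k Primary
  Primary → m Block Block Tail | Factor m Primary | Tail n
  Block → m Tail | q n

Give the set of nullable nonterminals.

{ } (none)

No nonterminal has an empty production or an RHS whose symbols are all nullable.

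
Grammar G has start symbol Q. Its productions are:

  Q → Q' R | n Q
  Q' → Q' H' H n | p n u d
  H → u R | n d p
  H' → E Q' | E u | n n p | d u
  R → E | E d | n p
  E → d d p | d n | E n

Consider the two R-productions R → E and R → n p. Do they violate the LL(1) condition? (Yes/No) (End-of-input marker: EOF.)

No

FIRST(E) = { d } and FIRST(n p) = { n }.
The FIRST sets are disjoint and neither alternative is nullable — no conflict.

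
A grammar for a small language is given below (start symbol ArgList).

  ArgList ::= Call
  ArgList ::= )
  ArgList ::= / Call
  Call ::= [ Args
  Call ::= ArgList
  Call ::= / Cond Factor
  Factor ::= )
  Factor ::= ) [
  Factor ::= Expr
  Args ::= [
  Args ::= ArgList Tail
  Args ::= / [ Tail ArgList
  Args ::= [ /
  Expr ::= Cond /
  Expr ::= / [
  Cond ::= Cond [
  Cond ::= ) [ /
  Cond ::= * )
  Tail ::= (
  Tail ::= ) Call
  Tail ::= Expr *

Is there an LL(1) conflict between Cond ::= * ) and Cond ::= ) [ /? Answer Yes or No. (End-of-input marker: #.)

FIRST(* )) = { * } and FIRST() [ /) = { ) }.
The FIRST sets are disjoint and neither alternative is nullable — no conflict.

No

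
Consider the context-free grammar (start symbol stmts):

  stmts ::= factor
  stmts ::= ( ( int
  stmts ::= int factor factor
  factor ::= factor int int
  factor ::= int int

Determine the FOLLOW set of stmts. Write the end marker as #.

{ # }

stmts is the start symbol, so # ∈ FOLLOW(stmts).
Union: FOLLOW(stmts) = { # }.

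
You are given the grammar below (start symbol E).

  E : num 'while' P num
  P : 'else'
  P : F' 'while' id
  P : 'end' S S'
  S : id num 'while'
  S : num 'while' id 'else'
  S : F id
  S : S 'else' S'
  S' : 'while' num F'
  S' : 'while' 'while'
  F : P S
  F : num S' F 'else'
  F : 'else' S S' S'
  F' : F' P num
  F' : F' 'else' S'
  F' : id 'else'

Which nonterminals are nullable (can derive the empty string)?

{ } (none)

No nonterminal has an empty production or an RHS whose symbols are all nullable.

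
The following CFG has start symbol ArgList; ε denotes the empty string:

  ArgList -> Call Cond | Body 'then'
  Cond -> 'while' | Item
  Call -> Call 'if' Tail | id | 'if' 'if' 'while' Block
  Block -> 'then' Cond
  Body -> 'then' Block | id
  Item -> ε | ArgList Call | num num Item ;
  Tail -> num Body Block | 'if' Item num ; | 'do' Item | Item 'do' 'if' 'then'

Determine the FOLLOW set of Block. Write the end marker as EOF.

{ EOF, 'do', 'if', 'then', 'while', ;, id, num }

In Call -> 'if' 'if' 'while' Block: Block is at the end, add FOLLOW(Call) = { EOF, 'do', 'if', 'then', 'while', ;, id, num }.
In Body -> 'then' Block: Block is at the end, add FOLLOW(Body) = { 'then' }.
In Tail -> num Body Block: Block is at the end, add FOLLOW(Tail) = { EOF, 'do', 'if', 'then', 'while', ;, id, num }.
Union: FOLLOW(Block) = { EOF, 'do', 'if', 'then', 'while', ;, id, num }.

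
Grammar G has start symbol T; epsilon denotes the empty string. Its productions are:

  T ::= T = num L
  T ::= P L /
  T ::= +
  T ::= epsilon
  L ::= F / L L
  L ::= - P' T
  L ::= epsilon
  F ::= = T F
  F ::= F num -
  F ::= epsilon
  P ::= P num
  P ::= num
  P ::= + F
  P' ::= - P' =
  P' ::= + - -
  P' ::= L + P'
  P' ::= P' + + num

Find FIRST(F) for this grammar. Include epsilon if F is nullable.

F ::= = T F contributes {=}.
From F ::= F num -: F nullable, take FIRST(F) ∪ {num} = { =, num }.
F ::= epsilon contributes epsilon.
Union: FIRST(F) = { =, num, epsilon }.

{ =, num, epsilon }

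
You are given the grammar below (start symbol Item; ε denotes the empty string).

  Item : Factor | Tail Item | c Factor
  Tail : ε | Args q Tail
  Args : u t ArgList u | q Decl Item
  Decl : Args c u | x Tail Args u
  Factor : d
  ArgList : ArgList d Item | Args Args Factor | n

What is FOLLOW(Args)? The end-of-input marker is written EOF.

{ c, d, q, u }

In Tail : Args q Tail: add FIRST(q Tail) = { q }.
In Decl : Args c u: add FIRST(c u) = { c }.
In Decl : x Tail Args u: add FIRST(u) = { u }.
In ArgList : Args Args Factor: add FIRST(Args Factor) = { q, u }.
In ArgList : Args Args Factor: add FIRST(Factor) = { d }.
Union: FOLLOW(Args) = { c, d, q, u }.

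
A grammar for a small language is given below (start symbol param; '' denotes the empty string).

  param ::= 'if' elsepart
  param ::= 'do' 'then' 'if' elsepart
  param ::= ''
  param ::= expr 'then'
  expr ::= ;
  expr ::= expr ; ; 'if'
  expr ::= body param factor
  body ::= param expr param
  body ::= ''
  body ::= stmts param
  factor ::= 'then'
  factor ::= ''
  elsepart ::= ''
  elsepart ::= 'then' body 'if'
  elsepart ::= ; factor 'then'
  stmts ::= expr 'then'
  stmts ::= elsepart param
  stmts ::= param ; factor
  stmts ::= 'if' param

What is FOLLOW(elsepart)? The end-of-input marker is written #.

In param ::= 'if' elsepart: elsepart is at the end, add FOLLOW(param) = { #, 'do', 'if', 'then', ; }.
In param ::= 'do' 'then' 'if' elsepart: elsepart is at the end, add FOLLOW(param) = { #, 'do', 'if', 'then', ; }.
In stmts ::= elsepart param: add FIRST(param)\{''} = { 'do', 'if', 'then', ; }.
  Since param is nullable, also add FOLLOW(stmts) = { 'do', 'if', 'then', ; }.
Union: FOLLOW(elsepart) = { #, 'do', 'if', 'then', ; }.

{ #, 'do', 'if', 'then', ; }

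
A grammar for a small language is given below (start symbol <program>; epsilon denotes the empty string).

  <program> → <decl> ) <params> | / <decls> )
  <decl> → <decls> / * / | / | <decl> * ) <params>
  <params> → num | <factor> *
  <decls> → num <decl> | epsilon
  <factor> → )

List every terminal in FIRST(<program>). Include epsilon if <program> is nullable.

{ /, num }

From <program> → <decl> ) <params>: add FIRST(<decl>) = { /, num }.
<program> → / <decls> ) contributes {/}.
Union: FIRST(<program>) = { /, num }.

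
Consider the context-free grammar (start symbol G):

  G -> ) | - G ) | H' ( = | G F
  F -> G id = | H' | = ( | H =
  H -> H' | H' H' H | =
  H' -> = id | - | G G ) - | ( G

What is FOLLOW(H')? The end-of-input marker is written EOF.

In G -> H' ( =: add FIRST(( =) = { ( }.
In F -> H': H' is at the end, add FOLLOW(F) = { EOF, (, ), -, =, id }.
In H -> H': H' is at the end, add FOLLOW(H) = { = }.
In H -> H' H' H: add FIRST(H' H) = { (, ), -, = }.
In H -> H' H' H: add FIRST(H) = { (, ), -, = }.
Union: FOLLOW(H') = { EOF, (, ), -, =, id }.

{ EOF, (, ), -, =, id }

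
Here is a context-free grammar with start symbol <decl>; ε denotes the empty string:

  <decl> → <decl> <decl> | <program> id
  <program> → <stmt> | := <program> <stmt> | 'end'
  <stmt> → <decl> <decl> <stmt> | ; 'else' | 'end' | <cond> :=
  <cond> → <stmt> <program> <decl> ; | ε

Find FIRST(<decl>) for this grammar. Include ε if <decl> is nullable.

{ 'end', :=, ; }

From <decl> → <decl> <decl>: add FIRST(<decl>) = { 'end', :=, ; }.
From <decl> → <program> id: add FIRST(<program>) = { 'end', :=, ; }.
Union: FIRST(<decl>) = { 'end', :=, ; }.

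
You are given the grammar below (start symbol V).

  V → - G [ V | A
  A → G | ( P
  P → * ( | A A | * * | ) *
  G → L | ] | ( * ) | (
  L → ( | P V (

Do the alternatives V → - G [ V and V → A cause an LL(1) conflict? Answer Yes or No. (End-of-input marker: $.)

No

FIRST(- G [ V) = { - } and FIRST(A) = { (, ), *, ] }.
The FIRST sets are disjoint and neither alternative is nullable — no conflict.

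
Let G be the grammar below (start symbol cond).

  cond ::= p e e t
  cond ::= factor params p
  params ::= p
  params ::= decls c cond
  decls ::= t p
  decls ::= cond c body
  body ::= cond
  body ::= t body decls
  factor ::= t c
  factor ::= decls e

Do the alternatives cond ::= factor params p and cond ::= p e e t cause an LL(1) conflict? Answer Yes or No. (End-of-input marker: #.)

Yes

FIRST(factor params p) = { p, t } and FIRST(p e e t) = { p }.
Both contain p, so the two alternatives are not disjoint — LL(1) conflict.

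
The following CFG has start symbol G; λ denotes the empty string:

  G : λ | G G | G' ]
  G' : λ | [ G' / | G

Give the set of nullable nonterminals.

Directly nullable (have an λ-production): G, G'.

{ G, G' }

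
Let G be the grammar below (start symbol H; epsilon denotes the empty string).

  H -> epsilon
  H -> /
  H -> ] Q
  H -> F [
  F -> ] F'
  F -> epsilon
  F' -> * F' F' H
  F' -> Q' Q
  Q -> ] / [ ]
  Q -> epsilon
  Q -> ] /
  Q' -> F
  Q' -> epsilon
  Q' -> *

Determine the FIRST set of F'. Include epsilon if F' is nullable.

F' -> * F' F' H contributes {*}.
From F' -> Q' Q: Q', Q nullable, take FIRST(Q') ∪ FIRST(Q) = { *, ] }; also epsilon since the whole RHS is nullable.
Union: FIRST(F') = { *, ], epsilon }.

{ *, ], epsilon }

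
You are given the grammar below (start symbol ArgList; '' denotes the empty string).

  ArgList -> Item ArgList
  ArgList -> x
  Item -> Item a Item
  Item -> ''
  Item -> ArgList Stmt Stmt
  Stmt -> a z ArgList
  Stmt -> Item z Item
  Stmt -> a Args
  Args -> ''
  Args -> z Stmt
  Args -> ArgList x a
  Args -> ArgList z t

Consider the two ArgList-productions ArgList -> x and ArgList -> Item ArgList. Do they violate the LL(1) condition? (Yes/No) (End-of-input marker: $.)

FIRST(x) = { x } and FIRST(Item ArgList) = { a, x }.
Both contain x, so the two alternatives are not disjoint — LL(1) conflict.

Yes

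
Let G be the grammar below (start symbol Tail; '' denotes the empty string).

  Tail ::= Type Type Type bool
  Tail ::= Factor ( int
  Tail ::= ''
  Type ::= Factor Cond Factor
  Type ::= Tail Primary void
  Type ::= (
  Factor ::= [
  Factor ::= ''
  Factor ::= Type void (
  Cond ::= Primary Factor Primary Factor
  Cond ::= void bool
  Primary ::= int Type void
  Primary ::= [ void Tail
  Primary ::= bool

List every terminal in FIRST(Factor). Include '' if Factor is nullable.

Factor ::= [ contributes {[}.
Factor ::= '' contributes ''.
From Factor ::= Type void (: add FIRST(Type) = { (, [, bool, int, void }.
Union: FIRST(Factor) = { (, [, bool, int, void, '' }.

{ (, [, bool, int, void, '' }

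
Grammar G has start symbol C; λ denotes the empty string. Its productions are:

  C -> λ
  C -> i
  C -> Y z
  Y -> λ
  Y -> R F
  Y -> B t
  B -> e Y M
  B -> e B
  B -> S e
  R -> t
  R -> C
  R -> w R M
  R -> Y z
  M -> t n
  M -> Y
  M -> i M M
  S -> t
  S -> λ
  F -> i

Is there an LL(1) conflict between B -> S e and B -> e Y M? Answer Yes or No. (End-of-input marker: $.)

FIRST(S e) = { e, t } and FIRST(e Y M) = { e }.
Both contain e, so the two alternatives are not disjoint — LL(1) conflict.

Yes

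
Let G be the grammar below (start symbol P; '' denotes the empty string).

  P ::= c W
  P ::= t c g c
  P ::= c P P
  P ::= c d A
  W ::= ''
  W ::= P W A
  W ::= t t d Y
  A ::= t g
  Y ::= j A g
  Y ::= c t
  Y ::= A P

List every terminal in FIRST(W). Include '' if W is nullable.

{ c, t, '' }

W ::= '' contributes ''.
From W ::= P W A: add FIRST(P) = { c, t }.
W ::= t t d Y contributes {t}.
Union: FIRST(W) = { c, t, '' }.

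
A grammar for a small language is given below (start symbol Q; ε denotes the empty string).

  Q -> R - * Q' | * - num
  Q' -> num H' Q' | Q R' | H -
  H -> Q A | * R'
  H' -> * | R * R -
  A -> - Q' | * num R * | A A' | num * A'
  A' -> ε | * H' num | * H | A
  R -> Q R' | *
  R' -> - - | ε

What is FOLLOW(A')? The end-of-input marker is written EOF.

In A -> A A': A' is at the end, add FOLLOW(A) = { *, -, num }.
In A -> num * A': A' is at the end, add FOLLOW(A) = { *, -, num }.
Union: FOLLOW(A') = { *, -, num }.

{ *, -, num }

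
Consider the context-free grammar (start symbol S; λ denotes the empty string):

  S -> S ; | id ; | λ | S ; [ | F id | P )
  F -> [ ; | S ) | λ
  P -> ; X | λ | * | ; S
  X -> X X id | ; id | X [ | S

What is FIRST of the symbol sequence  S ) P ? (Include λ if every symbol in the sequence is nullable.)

{ ), *, ;, [, id }

Add FIRST(S)\{λ} = { ), *, ;, [, id }; S is nullable, continue.
) is a terminal; add {)} and stop.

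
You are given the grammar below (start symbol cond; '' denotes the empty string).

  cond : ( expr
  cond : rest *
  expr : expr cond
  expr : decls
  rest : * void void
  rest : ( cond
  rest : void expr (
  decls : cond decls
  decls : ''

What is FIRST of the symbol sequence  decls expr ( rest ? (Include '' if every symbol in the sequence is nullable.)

{ (, *, void }

Add FIRST(decls)\{''} = { (, *, void }; decls is nullable, continue.
Add FIRST(expr)\{''} = { (, *, void }; expr is nullable, continue.
( is a terminal; add {(} and stop.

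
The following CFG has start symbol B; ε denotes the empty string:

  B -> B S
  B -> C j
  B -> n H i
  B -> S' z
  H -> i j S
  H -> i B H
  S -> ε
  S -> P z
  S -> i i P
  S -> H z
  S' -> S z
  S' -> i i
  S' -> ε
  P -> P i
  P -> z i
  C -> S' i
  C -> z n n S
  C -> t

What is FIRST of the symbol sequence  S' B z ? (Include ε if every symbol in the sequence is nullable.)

Add FIRST(S')\{ε} = { i, z }; S' is nullable, continue.
Add FIRST(B) = { i, n, t, z }; B is not nullable, stop.

{ i, n, t, z }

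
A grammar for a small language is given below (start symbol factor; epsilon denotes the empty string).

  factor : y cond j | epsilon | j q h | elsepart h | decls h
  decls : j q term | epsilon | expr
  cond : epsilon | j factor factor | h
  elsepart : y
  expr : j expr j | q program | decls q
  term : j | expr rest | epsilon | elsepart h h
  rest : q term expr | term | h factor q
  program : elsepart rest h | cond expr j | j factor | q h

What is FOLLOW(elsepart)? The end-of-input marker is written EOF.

{ h, j, q, y }

In factor : elsepart h: add FIRST(h) = { h }.
In term : elsepart h h: add FIRST(h h) = { h }.
In program : elsepart rest h: add FIRST(rest h) = { h, j, q, y }.
Union: FOLLOW(elsepart) = { h, j, q, y }.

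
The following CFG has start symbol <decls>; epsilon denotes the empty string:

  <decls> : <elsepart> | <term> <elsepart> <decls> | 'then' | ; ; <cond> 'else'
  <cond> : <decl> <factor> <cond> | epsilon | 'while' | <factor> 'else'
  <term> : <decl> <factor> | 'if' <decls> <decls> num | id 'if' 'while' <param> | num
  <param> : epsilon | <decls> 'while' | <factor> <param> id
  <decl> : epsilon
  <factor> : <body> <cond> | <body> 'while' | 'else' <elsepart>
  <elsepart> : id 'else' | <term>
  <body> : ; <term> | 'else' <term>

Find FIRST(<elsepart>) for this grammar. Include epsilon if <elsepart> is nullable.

{ 'else', 'if', ;, id, num }

<elsepart> : id 'else' contributes {id}.
From <elsepart> : <term>: add FIRST(<term>) = { 'else', 'if', ;, id, num }.
Union: FIRST(<elsepart>) = { 'else', 'if', ;, id, num }.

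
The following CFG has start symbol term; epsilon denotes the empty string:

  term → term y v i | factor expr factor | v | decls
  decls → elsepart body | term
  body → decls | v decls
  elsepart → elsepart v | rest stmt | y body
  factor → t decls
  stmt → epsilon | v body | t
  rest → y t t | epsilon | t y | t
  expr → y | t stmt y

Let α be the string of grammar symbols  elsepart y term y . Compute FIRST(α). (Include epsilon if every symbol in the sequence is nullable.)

Add FIRST(elsepart)\{epsilon} = { t, v, y }; elsepart is nullable, continue.
y is a terminal; add {y} and stop.

{ t, v, y }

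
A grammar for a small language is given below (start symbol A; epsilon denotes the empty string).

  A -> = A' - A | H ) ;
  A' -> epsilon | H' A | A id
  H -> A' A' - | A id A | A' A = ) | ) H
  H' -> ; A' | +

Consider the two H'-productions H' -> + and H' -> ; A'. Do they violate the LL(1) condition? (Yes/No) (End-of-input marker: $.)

FIRST(+) = { + } and FIRST(; A') = { ; }.
The FIRST sets are disjoint and neither alternative is nullable — no conflict.

No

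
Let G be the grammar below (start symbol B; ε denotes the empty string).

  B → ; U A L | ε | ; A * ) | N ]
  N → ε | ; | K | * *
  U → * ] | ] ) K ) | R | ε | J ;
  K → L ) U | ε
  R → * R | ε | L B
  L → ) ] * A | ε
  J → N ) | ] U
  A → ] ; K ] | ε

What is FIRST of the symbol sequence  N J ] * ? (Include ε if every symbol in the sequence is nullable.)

{ ), *, ;, ] }

Add FIRST(N)\{ε} = { ), *, ; }; N is nullable, continue.
Add FIRST(J) = { ), *, ;, ] }; J is not nullable, stop.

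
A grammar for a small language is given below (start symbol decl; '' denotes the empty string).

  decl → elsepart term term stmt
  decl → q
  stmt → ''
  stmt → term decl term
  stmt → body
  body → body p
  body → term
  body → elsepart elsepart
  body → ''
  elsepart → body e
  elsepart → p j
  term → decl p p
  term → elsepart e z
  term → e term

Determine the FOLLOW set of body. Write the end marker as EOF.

In stmt → body: body is at the end, add FOLLOW(stmt) = { EOF, e, p, q }.
In body → body p: add FIRST(p) = { p }.
In elsepart → body e: add FIRST(e) = { e }.
Union: FOLLOW(body) = { EOF, e, p, q }.

{ EOF, e, p, q }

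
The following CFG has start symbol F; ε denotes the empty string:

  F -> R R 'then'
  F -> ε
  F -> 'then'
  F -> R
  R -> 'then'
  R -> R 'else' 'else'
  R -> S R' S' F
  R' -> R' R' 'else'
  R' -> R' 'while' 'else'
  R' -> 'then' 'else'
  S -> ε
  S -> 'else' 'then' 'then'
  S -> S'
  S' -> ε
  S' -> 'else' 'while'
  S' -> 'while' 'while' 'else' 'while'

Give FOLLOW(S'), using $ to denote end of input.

{ $, 'else', 'then', 'while' }

In R -> S R' S' F: add FIRST(F)\{ε} = { 'else', 'then', 'while' }.
  Since F is nullable, also add FOLLOW(R) = { $, 'else', 'then', 'while' }.
In S -> S': S' is at the end, add FOLLOW(S) = { 'then' }.
Union: FOLLOW(S') = { $, 'else', 'then', 'while' }.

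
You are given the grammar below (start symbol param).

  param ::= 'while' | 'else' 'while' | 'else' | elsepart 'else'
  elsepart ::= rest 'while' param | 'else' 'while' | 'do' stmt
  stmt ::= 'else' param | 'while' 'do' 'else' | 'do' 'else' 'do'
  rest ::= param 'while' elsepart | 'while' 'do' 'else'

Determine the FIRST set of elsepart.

From elsepart ::= rest 'while' param: add FIRST(rest) = { 'do', 'else', 'while' }.
elsepart ::= 'else' 'while' contributes {'else'}.
elsepart ::= 'do' stmt contributes {'do'}.
Union: FIRST(elsepart) = { 'do', 'else', 'while' }.

{ 'do', 'else', 'while' }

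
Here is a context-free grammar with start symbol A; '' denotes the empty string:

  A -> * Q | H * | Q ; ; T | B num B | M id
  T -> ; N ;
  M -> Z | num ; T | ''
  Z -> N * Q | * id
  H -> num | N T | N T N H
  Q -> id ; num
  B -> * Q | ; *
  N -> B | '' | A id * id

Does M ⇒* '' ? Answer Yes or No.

Yes

M has an ''-production, so M ⇒ ''.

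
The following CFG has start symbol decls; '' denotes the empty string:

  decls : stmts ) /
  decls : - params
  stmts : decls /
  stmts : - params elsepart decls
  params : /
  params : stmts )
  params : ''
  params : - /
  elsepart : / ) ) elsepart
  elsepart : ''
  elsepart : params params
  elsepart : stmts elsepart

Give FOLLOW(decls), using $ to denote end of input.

decls is the start symbol, so $ ∈ FOLLOW(decls).
In stmts : decls /: add FIRST(/) = { / }.
In stmts : - params elsepart decls: decls is at the end, add FOLLOW(stmts) = { ), -, / }.
Union: FOLLOW(decls) = { $, ), -, / }.

{ $, ), -, / }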